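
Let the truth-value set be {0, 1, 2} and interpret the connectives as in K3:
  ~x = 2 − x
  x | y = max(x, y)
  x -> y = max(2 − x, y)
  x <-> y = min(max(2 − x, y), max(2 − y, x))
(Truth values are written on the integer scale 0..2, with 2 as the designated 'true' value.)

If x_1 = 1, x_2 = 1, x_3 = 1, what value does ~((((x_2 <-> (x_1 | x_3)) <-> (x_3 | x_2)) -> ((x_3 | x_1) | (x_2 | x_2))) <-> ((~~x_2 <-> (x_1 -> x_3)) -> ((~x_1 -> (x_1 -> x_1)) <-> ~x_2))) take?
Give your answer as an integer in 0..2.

1

x_1 | x_3 = 1 | 1 = 1
x_2 <-> (x_1 | x_3) = 1 <-> 1 = 1
x_3 | x_2 = 1 | 1 = 1
(x_2 <-> (x_1 | x_3)) <-> (x_3 | x_2) = 1 <-> 1 = 1
x_3 | x_1 = 1 | 1 = 1
x_2 | x_2 = 1 | 1 = 1
(x_3 | x_1) | (x_2 | x_2) = 1 | 1 = 1
((x_2 <-> (x_1 | x_3)) <-> (x_3 | x_2)) -> ((x_3 | x_1) | (x_2 | x_2)) = 1 -> 1 = 1
~x_2 = ~1 = 1
~~x_2 = ~1 = 1
x_1 -> x_3 = 1 -> 1 = 1
~~x_2 <-> (x_1 -> x_3) = 1 <-> 1 = 1
~x_1 = ~1 = 1
x_1 -> x_1 = 1 -> 1 = 1
~x_1 -> (x_1 -> x_1) = 1 -> 1 = 1
~x_2 = ~1 = 1
(~x_1 -> (x_1 -> x_1)) <-> ~x_2 = 1 <-> 1 = 1
(~~x_2 <-> (x_1 -> x_3)) -> ((~x_1 -> (x_1 -> x_1)) <-> ~x_2) = 1 -> 1 = 1
(((x_2 <-> (x_1 | x_3)) <-> (x_3 | x_2)) -> ((x_3 | x_1) | (x_2 | x_2))) <-> ((~~x_2 <-> (x_1 -> x_3)) -> ((~x_1 -> (x_1 -> x_1)) <-> ~x_2)) = 1 <-> 1 = 1
~((((x_2 <-> (x_1 | x_3)) <-> (x_3 | x_2)) -> ((x_3 | x_1) | (x_2 | x_2))) <-> ((~~x_2 <-> (x_1 -> x_3)) -> ((~x_1 -> (x_1 -> x_1)) <-> ~x_2))) = ~1 = 1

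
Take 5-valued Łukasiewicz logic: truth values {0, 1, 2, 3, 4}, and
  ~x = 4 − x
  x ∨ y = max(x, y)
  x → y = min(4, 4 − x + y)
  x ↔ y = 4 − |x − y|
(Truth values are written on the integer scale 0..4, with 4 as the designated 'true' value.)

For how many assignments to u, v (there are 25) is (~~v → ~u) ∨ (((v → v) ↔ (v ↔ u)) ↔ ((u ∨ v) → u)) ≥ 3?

24

value 4: 21 assignments (counts)
value 3: 3 assignments (counts)
value 2: 1 assignment
So 24 of the 25 assignments meet the threshold.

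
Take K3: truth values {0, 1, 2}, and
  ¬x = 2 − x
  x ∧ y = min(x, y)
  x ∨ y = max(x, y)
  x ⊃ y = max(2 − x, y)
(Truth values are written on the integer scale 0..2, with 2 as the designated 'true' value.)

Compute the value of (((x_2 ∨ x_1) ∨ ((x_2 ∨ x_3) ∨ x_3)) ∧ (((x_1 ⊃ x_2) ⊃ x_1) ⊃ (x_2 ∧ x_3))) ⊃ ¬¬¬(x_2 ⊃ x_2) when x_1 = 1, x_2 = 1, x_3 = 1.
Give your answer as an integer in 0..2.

1

x_2 ∨ x_1 = 1 ∨ 1 = 1
x_2 ∨ x_3 = 1 ∨ 1 = 1
(x_2 ∨ x_3) ∨ x_3 = 1 ∨ 1 = 1
(x_2 ∨ x_1) ∨ ((x_2 ∨ x_3) ∨ x_3) = 1 ∨ 1 = 1
x_1 ⊃ x_2 = 1 ⊃ 1 = 1
(x_1 ⊃ x_2) ⊃ x_1 = 1 ⊃ 1 = 1
x_2 ∧ x_3 = 1 ∧ 1 = 1
((x_1 ⊃ x_2) ⊃ x_1) ⊃ (x_2 ∧ x_3) = 1 ⊃ 1 = 1
((x_2 ∨ x_1) ∨ ((x_2 ∨ x_3) ∨ x_3)) ∧ (((x_1 ⊃ x_2) ⊃ x_1) ⊃ (x_2 ∧ x_3)) = 1 ∧ 1 = 1
x_2 ⊃ x_2 = 1 ⊃ 1 = 1
¬(x_2 ⊃ x_2) = ¬1 = 1
¬¬(x_2 ⊃ x_2) = ¬1 = 1
¬¬¬(x_2 ⊃ x_2) = ¬1 = 1
(((x_2 ∨ x_1) ∨ ((x_2 ∨ x_3) ∨ x_3)) ∧ (((x_1 ⊃ x_2) ⊃ x_1) ⊃ (x_2 ∧ x_3))) ⊃ ¬¬¬(x_2 ⊃ x_2) = 1 ⊃ 1 = 1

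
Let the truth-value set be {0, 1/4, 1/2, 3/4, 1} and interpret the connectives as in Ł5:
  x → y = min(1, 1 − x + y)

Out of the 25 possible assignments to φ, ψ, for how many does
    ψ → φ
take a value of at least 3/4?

value 1: 15 assignments (counts)
value 3/4: 4 assignments (counts)
value 1/2: 3 assignments
value 1/4: 2 assignments
value 0: 1 assignment
So 19 of the 25 assignments meet the threshold.

19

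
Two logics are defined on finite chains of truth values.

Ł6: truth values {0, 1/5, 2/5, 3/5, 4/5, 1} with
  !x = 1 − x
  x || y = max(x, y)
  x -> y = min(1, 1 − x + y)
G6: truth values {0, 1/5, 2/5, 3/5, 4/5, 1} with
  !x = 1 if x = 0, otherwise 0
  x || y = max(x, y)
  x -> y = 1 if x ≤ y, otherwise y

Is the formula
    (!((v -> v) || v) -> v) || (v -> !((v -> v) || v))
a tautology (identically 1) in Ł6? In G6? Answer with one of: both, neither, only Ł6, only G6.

both

In Ł6: every assignment gives 1 — tautology.
In G6: every assignment gives 1 — tautology.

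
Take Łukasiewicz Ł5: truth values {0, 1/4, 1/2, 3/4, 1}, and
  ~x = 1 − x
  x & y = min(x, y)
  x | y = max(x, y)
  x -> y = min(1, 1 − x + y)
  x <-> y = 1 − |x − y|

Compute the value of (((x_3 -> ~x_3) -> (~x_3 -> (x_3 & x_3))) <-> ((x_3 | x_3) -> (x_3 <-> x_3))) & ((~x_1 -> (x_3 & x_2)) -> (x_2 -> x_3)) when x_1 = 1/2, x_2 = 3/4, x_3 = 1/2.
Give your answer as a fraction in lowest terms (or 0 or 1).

~x_3 = ~1/2 = 1/2
x_3 -> ~x_3 = 1/2 -> 1/2 = 1
~x_3 = ~1/2 = 1/2
x_3 & x_3 = 1/2 & 1/2 = 1/2
~x_3 -> (x_3 & x_3) = 1/2 -> 1/2 = 1
(x_3 -> ~x_3) -> (~x_3 -> (x_3 & x_3)) = 1 -> 1 = 1
x_3 | x_3 = 1/2 | 1/2 = 1/2
x_3 <-> x_3 = 1/2 <-> 1/2 = 1
(x_3 | x_3) -> (x_3 <-> x_3) = 1/2 -> 1 = 1
((x_3 -> ~x_3) -> (~x_3 -> (x_3 & x_3))) <-> ((x_3 | x_3) -> (x_3 <-> x_3)) = 1 <-> 1 = 1
~x_1 = ~1/2 = 1/2
x_3 & x_2 = 1/2 & 3/4 = 1/2
~x_1 -> (x_3 & x_2) = 1/2 -> 1/2 = 1
x_2 -> x_3 = 3/4 -> 1/2 = 3/4
(~x_1 -> (x_3 & x_2)) -> (x_2 -> x_3) = 1 -> 3/4 = 3/4
(((x_3 -> ~x_3) -> (~x_3 -> (x_3 & x_3))) <-> ((x_3 | x_3) -> (x_3 <-> x_3))) & ((~x_1 -> (x_3 & x_2)) -> (x_2 -> x_3)) = 1 & 3/4 = 3/4

3/4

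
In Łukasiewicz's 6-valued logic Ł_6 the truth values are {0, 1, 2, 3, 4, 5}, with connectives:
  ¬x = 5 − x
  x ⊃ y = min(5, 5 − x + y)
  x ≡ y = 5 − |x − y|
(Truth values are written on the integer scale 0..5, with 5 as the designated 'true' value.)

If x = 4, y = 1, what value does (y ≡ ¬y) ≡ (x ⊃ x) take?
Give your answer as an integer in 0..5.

¬y = ¬1 = 4
y ≡ ¬y = 1 ≡ 4 = 2
x ⊃ x = 4 ⊃ 4 = 5
(y ≡ ¬y) ≡ (x ⊃ x) = 2 ≡ 5 = 2

2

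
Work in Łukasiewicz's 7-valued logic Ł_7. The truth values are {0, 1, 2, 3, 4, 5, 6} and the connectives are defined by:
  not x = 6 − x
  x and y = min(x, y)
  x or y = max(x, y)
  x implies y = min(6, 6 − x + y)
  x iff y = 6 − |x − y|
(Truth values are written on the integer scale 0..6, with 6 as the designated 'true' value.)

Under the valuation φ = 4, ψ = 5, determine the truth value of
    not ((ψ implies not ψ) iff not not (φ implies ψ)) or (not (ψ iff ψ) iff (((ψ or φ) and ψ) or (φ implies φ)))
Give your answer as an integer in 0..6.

4

not ψ = not 5 = 1
ψ implies not ψ = 5 implies 1 = 2
φ implies ψ = 4 implies 5 = 6
not (φ implies ψ) = not 6 = 0
not not (φ implies ψ) = not 0 = 6
(ψ implies not ψ) iff not not (φ implies ψ) = 2 iff 6 = 2
not ((ψ implies not ψ) iff not not (φ implies ψ)) = not 2 = 4
ψ iff ψ = 5 iff 5 = 6
not (ψ iff ψ) = not 6 = 0
ψ or φ = 5 or 4 = 5
(ψ or φ) and ψ = 5 and 5 = 5
φ implies φ = 4 implies 4 = 6
((ψ or φ) and ψ) or (φ implies φ) = 5 or 6 = 6
not (ψ iff ψ) iff (((ψ or φ) and ψ) or (φ implies φ)) = 0 iff 6 = 0
not ((ψ implies not ψ) iff not not (φ implies ψ)) or (not (ψ iff ψ) iff (((ψ or φ) and ψ) or (φ implies φ))) = 4 or 0 = 4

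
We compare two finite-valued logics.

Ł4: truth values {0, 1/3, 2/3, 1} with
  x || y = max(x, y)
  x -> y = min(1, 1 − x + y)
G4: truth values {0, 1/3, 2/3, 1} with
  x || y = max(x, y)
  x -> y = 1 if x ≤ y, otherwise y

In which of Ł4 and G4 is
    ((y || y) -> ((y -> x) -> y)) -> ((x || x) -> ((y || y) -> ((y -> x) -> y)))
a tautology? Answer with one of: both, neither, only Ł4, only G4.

In Ł4: every assignment gives 1 — tautology.
In G4: every assignment gives 1 — tautology.

both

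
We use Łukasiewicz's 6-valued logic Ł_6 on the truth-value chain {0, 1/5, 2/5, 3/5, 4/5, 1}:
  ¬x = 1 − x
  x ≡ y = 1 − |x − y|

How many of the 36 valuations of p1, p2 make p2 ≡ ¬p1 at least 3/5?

24

value 1: 6 assignments (counts)
value 4/5: 10 assignments (counts)
value 3/5: 8 assignments (counts)
value 2/5: 6 assignments
value 1/5: 4 assignments
value 0: 2 assignments
So 24 of the 36 assignments meet the threshold.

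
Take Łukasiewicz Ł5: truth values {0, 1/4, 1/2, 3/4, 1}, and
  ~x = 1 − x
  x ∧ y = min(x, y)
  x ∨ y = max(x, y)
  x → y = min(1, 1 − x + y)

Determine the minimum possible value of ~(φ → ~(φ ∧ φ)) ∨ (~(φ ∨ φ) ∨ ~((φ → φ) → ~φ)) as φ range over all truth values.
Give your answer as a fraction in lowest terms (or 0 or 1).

Take φ = 1/2:
φ ∧ φ = 1/2 ∧ 1/2 = 1/2
~(φ ∧ φ) = ~1/2 = 1/2
φ → ~(φ ∧ φ) = 1/2 → 1/2 = 1
~(φ → ~(φ ∧ φ)) = ~1 = 0
φ ∨ φ = 1/2 ∨ 1/2 = 1/2
~(φ ∨ φ) = ~1/2 = 1/2
φ → φ = 1/2 → 1/2 = 1
~φ = ~1/2 = 1/2
(φ → φ) → ~φ = 1 → 1/2 = 1/2
~((φ → φ) → ~φ) = ~1/2 = 1/2
~(φ ∨ φ) ∨ ~((φ → φ) → ~φ) = 1/2 ∨ 1/2 = 1/2
~(φ → ~(φ ∧ φ)) ∨ (~(φ ∨ φ) ∨ ~((φ → φ) → ~φ)) = 0 ∨ 1/2 = 1/2
No assignment yields a value below 1/2, so this is the minimum.

1/2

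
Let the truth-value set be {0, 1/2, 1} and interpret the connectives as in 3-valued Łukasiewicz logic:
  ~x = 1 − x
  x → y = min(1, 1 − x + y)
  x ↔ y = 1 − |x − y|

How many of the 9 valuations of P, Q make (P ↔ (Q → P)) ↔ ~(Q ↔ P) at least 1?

P = 0, Q = 0 ↦ 1  ≥
P = 0, Q = 1/2 ↦ 1  ≥
P = 0, Q = 1 ↦ 1  ≥
P = 1/2, Q = 0 ↦ 1  ≥
P = 1/2, Q = 1/2 ↦ 1/2  <
P = 1/2, Q = 1 ↦ 1/2  <
P = 1, Q = 0 ↦ 1  ≥
P = 1, Q = 1/2 ↦ 1/2  <
P = 1, Q = 1 ↦ 0  <
So 5 of the 9 assignments meet the threshold.

5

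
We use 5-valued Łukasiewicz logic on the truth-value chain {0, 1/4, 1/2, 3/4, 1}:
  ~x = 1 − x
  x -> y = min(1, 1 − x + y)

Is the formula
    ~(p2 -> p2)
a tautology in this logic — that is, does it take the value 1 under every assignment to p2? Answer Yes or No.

No

Counterexample: take p2 = 0.
p2 -> p2 = 0 -> 0 = 1
~(p2 -> p2) = ~1 = 0
This gives 0 ≠ 1.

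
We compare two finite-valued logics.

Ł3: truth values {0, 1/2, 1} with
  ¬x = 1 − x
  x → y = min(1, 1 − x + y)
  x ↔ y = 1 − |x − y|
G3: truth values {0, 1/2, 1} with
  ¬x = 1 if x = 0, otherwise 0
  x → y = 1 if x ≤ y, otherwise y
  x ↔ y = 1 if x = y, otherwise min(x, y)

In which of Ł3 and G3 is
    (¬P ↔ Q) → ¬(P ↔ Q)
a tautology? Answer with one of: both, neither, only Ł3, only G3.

In Ł3: at P = 1/2, Q = 1/2 the value is 0 — not a tautology.
In G3: every assignment gives 1 — tautology.

only G3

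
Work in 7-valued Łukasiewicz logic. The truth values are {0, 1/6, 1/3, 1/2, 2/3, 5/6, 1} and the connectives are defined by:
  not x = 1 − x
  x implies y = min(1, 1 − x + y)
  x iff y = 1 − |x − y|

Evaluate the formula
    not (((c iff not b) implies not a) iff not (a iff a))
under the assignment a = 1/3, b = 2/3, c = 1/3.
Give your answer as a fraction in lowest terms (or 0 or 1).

2/3

not b = not 2/3 = 1/3
c iff not b = 1/3 iff 1/3 = 1
not a = not 1/3 = 2/3
(c iff not b) implies not a = 1 implies 2/3 = 2/3
a iff a = 1/3 iff 1/3 = 1
not (a iff a) = not 1 = 0
((c iff not b) implies not a) iff not (a iff a) = 2/3 iff 0 = 1/3
not (((c iff not b) implies not a) iff not (a iff a)) = not 1/3 = 2/3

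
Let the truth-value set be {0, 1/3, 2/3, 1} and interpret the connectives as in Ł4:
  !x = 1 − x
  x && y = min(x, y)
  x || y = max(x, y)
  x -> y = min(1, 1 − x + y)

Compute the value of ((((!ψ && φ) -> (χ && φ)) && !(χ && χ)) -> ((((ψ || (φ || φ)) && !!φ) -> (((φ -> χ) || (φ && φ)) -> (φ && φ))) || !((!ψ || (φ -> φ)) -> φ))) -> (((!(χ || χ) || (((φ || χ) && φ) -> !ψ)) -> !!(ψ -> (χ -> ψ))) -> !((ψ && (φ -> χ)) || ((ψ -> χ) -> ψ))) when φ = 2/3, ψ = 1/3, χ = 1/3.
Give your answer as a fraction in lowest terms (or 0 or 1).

2/3

!ψ = !1/3 = 2/3
!ψ && φ = 2/3 && 2/3 = 2/3
χ && φ = 1/3 && 2/3 = 1/3
(!ψ && φ) -> (χ && φ) = 2/3 -> 1/3 = 2/3
χ && χ = 1/3 && 1/3 = 1/3
!(χ && χ) = !1/3 = 2/3
((!ψ && φ) -> (χ && φ)) && !(χ && χ) = 2/3 && 2/3 = 2/3
φ || φ = 2/3 || 2/3 = 2/3
ψ || (φ || φ) = 1/3 || 2/3 = 2/3
!φ = !2/3 = 1/3
!!φ = !1/3 = 2/3
(ψ || (φ || φ)) && !!φ = 2/3 && 2/3 = 2/3
φ -> χ = 2/3 -> 1/3 = 2/3
φ && φ = 2/3 && 2/3 = 2/3
(φ -> χ) || (φ && φ) = 2/3 || 2/3 = 2/3
φ && φ = 2/3 && 2/3 = 2/3
((φ -> χ) || (φ && φ)) -> (φ && φ) = 2/3 -> 2/3 = 1
((ψ || (φ || φ)) && !!φ) -> (((φ -> χ) || (φ && φ)) -> (φ && φ)) = 2/3 -> 1 = 1
!ψ = !1/3 = 2/3
φ -> φ = 2/3 -> 2/3 = 1
!ψ || (φ -> φ) = 2/3 || 1 = 1
(!ψ || (φ -> φ)) -> φ = 1 -> 2/3 = 2/3
!((!ψ || (φ -> φ)) -> φ) = !2/3 = 1/3
(((ψ || (φ || φ)) && !!φ) -> (((φ -> χ) || (φ && φ)) -> (φ && φ))) || !((!ψ || (φ -> φ)) -> φ) = 1 || 1/3 = 1
(((!ψ && φ) -> (χ && φ)) && !(χ && χ)) -> ((((ψ || (φ || φ)) && !!φ) -> (((φ -> χ) || (φ && φ)) -> (φ && φ))) || !((!ψ || (φ -> φ)) -> φ)) = 2/3 -> 1 = 1
χ || χ = 1/3 || 1/3 = 1/3
!(χ || χ) = !1/3 = 2/3
φ || χ = 2/3 || 1/3 = 2/3
(φ || χ) && φ = 2/3 && 2/3 = 2/3
!ψ = !1/3 = 2/3
((φ || χ) && φ) -> !ψ = 2/3 -> 2/3 = 1
!(χ || χ) || (((φ || χ) && φ) -> !ψ) = 2/3 || 1 = 1
χ -> ψ = 1/3 -> 1/3 = 1
ψ -> (χ -> ψ) = 1/3 -> 1 = 1
!(ψ -> (χ -> ψ)) = !1 = 0
!!(ψ -> (χ -> ψ)) = !0 = 1
(!(χ || χ) || (((φ || χ) && φ) -> !ψ)) -> !!(ψ -> (χ -> ψ)) = 1 -> 1 = 1
φ -> χ = 2/3 -> 1/3 = 2/3
ψ && (φ -> χ) = 1/3 && 2/3 = 1/3
ψ -> χ = 1/3 -> 1/3 = 1
(ψ -> χ) -> ψ = 1 -> 1/3 = 1/3
(ψ && (φ -> χ)) || ((ψ -> χ) -> ψ) = 1/3 || 1/3 = 1/3
!((ψ && (φ -> χ)) || ((ψ -> χ) -> ψ)) = !1/3 = 2/3
((!(χ || χ) || (((φ || χ) && φ) -> !ψ)) -> !!(ψ -> (χ -> ψ))) -> !((ψ && (φ -> χ)) || ((ψ -> χ) -> ψ)) = 1 -> 2/3 = 2/3
((((!ψ && φ) -> (χ && φ)) && !(χ && χ)) -> ((((ψ || (φ || φ)) && !!φ) -> (((φ -> χ) || (φ && φ)) -> (φ && φ))) || !((!ψ || (φ -> φ)) -> φ))) -> (((!(χ || χ) || (((φ || χ) && φ) -> !ψ)) -> !!(ψ -> (χ -> ψ))) -> !((ψ && (φ -> χ)) || ((ψ -> χ) -> ψ))) = 1 -> 2/3 = 2/3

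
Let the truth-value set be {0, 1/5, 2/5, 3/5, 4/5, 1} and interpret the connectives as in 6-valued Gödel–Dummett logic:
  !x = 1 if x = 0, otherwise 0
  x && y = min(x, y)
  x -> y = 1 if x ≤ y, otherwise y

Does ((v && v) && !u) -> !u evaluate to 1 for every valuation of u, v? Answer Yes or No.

At u = 1/5, v = 1/5, for instance:
v && v = 1/5 && 1/5 = 1/5
!u = !1/5 = 0
(v && v) && !u = 1/5 && 0 = 0
((v && v) && !u) -> !u = 0 -> 0 = 1
and checking the remaining 35 assignments likewise gives ≥ 1 in every case.

Yes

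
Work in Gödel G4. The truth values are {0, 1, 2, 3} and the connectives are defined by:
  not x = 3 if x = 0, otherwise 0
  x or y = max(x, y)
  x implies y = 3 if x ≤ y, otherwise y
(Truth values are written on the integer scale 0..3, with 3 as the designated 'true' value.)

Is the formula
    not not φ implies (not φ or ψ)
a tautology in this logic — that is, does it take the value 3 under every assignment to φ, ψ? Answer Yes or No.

No

Counterexample: take φ = 1, ψ = 0.
not φ = not 1 = 0
not not φ = not 0 = 3
not φ or ψ = 0 or 0 = 0
not not φ implies (not φ or ψ) = 3 implies 0 = 0
This gives 0 ≠ 3.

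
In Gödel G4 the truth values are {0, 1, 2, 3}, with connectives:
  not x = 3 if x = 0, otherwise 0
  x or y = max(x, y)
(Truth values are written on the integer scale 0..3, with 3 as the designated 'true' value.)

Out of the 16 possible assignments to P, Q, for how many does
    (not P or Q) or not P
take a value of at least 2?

10

P = 0, Q = 0 ↦ 3  ≥
P = 0, Q = 1 ↦ 3  ≥
P = 0, Q = 2 ↦ 3  ≥
P = 0, Q = 3 ↦ 3  ≥
P = 1, Q = 0 ↦ 0  <
P = 1, Q = 1 ↦ 1  <
P = 1, Q = 2 ↦ 2  ≥
P = 1, Q = 3 ↦ 3  ≥
P = 2, Q = 0 ↦ 0  <
P = 2, Q = 1 ↦ 1  <
P = 2, Q = 2 ↦ 2  ≥
P = 2, Q = 3 ↦ 3  ≥
P = 3, Q = 0 ↦ 0  <
P = 3, Q = 1 ↦ 1  <
P = 3, Q = 2 ↦ 2  ≥
P = 3, Q = 3 ↦ 3  ≥
So 10 of the 16 assignments meet the threshold.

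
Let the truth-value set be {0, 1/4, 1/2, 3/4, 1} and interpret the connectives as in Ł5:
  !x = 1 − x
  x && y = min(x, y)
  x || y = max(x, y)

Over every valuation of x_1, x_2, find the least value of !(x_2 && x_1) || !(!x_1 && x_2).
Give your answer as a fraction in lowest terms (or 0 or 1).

1/2

Take x_1 = 1/2, x_2 = 1/2:
x_2 && x_1 = 1/2 && 1/2 = 1/2
!(x_2 && x_1) = !1/2 = 1/2
!x_1 = !1/2 = 1/2
!x_1 && x_2 = 1/2 && 1/2 = 1/2
!(!x_1 && x_2) = !1/2 = 1/2
!(x_2 && x_1) || !(!x_1 && x_2) = 1/2 || 1/2 = 1/2
No assignment yields a value below 1/2, so this is the minimum.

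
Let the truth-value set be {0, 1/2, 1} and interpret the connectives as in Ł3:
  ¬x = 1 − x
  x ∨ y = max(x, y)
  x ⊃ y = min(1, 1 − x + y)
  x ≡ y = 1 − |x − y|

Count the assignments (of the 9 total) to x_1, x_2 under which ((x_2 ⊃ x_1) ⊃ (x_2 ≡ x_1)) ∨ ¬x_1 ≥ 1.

6

x_1 = 0, x_2 = 0 ↦ 1  ≥
x_1 = 0, x_2 = 1/2 ↦ 1  ≥
x_1 = 0, x_2 = 1 ↦ 1  ≥
x_1 = 1/2, x_2 = 0 ↦ 1/2  <
x_1 = 1/2, x_2 = 1/2 ↦ 1  ≥
x_1 = 1/2, x_2 = 1 ↦ 1  ≥
x_1 = 1, x_2 = 0 ↦ 0  <
x_1 = 1, x_2 = 1/2 ↦ 1/2  <
x_1 = 1, x_2 = 1 ↦ 1  ≥
So 6 of the 9 assignments meet the threshold.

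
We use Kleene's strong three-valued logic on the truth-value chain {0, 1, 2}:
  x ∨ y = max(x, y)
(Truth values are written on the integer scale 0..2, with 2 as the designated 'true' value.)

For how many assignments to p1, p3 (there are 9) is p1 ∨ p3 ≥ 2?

5

p1 = 0, p3 = 0 ↦ 0  <
p1 = 0, p3 = 1 ↦ 1  <
p1 = 0, p3 = 2 ↦ 2  ≥
p1 = 1, p3 = 0 ↦ 1  <
p1 = 1, p3 = 1 ↦ 1  <
p1 = 1, p3 = 2 ↦ 2  ≥
p1 = 2, p3 = 0 ↦ 2  ≥
p1 = 2, p3 = 1 ↦ 2  ≥
p1 = 2, p3 = 2 ↦ 2  ≥
So 5 of the 9 assignments meet the threshold.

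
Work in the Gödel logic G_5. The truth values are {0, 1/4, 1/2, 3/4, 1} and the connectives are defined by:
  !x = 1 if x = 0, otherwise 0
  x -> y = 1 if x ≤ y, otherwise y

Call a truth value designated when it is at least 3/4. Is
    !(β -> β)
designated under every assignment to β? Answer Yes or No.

No

Counterexample: take β = 0.
β -> β = 0 -> 0 = 1
!(β -> β) = !1 = 0
This gives 0, which is below 3/4.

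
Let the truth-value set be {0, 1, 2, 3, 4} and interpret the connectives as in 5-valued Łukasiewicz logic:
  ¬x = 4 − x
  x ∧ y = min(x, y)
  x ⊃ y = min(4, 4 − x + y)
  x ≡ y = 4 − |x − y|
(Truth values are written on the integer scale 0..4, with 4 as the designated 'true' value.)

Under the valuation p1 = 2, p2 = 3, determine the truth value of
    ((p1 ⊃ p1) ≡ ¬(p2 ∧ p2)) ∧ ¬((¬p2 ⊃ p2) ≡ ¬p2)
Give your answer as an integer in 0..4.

p1 ⊃ p1 = 2 ⊃ 2 = 4
p2 ∧ p2 = 3 ∧ 3 = 3
¬(p2 ∧ p2) = ¬3 = 1
(p1 ⊃ p1) ≡ ¬(p2 ∧ p2) = 4 ≡ 1 = 1
¬p2 = ¬3 = 1
¬p2 ⊃ p2 = 1 ⊃ 3 = 4
¬p2 = ¬3 = 1
(¬p2 ⊃ p2) ≡ ¬p2 = 4 ≡ 1 = 1
¬((¬p2 ⊃ p2) ≡ ¬p2) = ¬1 = 3
((p1 ⊃ p1) ≡ ¬(p2 ∧ p2)) ∧ ¬((¬p2 ⊃ p2) ≡ ¬p2) = 1 ∧ 3 = 1

1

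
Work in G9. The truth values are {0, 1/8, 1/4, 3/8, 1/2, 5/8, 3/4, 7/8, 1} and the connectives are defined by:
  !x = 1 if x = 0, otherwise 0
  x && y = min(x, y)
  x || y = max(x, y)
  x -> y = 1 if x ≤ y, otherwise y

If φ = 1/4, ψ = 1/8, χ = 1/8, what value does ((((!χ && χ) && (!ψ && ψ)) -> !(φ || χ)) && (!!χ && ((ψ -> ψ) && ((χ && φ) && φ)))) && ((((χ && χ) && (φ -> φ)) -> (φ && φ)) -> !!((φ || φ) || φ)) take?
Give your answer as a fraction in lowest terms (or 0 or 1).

1/8

!χ = !1/8 = 0
!χ && χ = 0 && 1/8 = 0
!ψ = !1/8 = 0
!ψ && ψ = 0 && 1/8 = 0
(!χ && χ) && (!ψ && ψ) = 0 && 0 = 0
φ || χ = 1/4 || 1/8 = 1/4
!(φ || χ) = !1/4 = 0
((!χ && χ) && (!ψ && ψ)) -> !(φ || χ) = 0 -> 0 = 1
!χ = !1/8 = 0
!!χ = !0 = 1
ψ -> ψ = 1/8 -> 1/8 = 1
χ && φ = 1/8 && 1/4 = 1/8
(χ && φ) && φ = 1/8 && 1/4 = 1/8
(ψ -> ψ) && ((χ && φ) && φ) = 1 && 1/8 = 1/8
!!χ && ((ψ -> ψ) && ((χ && φ) && φ)) = 1 && 1/8 = 1/8
(((!χ && χ) && (!ψ && ψ)) -> !(φ || χ)) && (!!χ && ((ψ -> ψ) && ((χ && φ) && φ))) = 1 && 1/8 = 1/8
χ && χ = 1/8 && 1/8 = 1/8
φ -> φ = 1/4 -> 1/4 = 1
(χ && χ) && (φ -> φ) = 1/8 && 1 = 1/8
φ && φ = 1/4 && 1/4 = 1/4
((χ && χ) && (φ -> φ)) -> (φ && φ) = 1/8 -> 1/4 = 1
φ || φ = 1/4 || 1/4 = 1/4
(φ || φ) || φ = 1/4 || 1/4 = 1/4
!((φ || φ) || φ) = !1/4 = 0
!!((φ || φ) || φ) = !0 = 1
(((χ && χ) && (φ -> φ)) -> (φ && φ)) -> !!((φ || φ) || φ) = 1 -> 1 = 1
((((!χ && χ) && (!ψ && ψ)) -> !(φ || χ)) && (!!χ && ((ψ -> ψ) && ((χ && φ) && φ)))) && ((((χ && χ) && (φ -> φ)) -> (φ && φ)) -> !!((φ || φ) || φ)) = 1/8 && 1 = 1/8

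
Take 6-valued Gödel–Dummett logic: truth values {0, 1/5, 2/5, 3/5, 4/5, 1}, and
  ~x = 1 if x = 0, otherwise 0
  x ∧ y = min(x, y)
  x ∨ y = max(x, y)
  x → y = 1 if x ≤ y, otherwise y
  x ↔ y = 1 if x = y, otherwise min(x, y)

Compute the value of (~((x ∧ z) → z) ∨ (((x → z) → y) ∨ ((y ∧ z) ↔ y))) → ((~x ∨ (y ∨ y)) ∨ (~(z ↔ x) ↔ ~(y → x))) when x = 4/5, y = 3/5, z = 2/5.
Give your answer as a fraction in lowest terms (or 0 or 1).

1

x ∧ z = 4/5 ∧ 2/5 = 2/5
(x ∧ z) → z = 2/5 → 2/5 = 1
~((x ∧ z) → z) = ~1 = 0
x → z = 4/5 → 2/5 = 2/5
(x → z) → y = 2/5 → 3/5 = 1
y ∧ z = 3/5 ∧ 2/5 = 2/5
(y ∧ z) ↔ y = 2/5 ↔ 3/5 = 2/5
((x → z) → y) ∨ ((y ∧ z) ↔ y) = 1 ∨ 2/5 = 1
~((x ∧ z) → z) ∨ (((x → z) → y) ∨ ((y ∧ z) ↔ y)) = 0 ∨ 1 = 1
~x = ~4/5 = 0
y ∨ y = 3/5 ∨ 3/5 = 3/5
~x ∨ (y ∨ y) = 0 ∨ 3/5 = 3/5
z ↔ x = 2/5 ↔ 4/5 = 2/5
~(z ↔ x) = ~2/5 = 0
y → x = 3/5 → 4/5 = 1
~(y → x) = ~1 = 0
~(z ↔ x) ↔ ~(y → x) = 0 ↔ 0 = 1
(~x ∨ (y ∨ y)) ∨ (~(z ↔ x) ↔ ~(y → x)) = 3/5 ∨ 1 = 1
(~((x ∧ z) → z) ∨ (((x → z) → y) ∨ ((y ∧ z) ↔ y))) → ((~x ∨ (y ∨ y)) ∨ (~(z ↔ x) ↔ ~(y → x))) = 1 → 1 = 1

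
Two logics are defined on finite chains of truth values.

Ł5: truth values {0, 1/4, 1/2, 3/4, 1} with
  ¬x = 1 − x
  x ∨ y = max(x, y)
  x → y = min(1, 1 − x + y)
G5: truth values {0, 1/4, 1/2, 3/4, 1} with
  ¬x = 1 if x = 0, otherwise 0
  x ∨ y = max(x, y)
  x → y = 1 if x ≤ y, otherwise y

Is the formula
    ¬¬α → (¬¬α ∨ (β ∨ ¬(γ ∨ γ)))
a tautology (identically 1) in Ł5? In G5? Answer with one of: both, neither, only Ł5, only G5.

both

In Ł5: every assignment gives 1 — tautology.
In G5: every assignment gives 1 — tautology.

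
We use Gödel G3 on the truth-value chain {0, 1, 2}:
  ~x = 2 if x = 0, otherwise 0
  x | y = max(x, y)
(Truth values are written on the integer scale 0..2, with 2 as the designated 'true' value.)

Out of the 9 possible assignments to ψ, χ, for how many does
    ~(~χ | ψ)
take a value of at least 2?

2

ψ = 0, χ = 0 ↦ 0  <
ψ = 0, χ = 1 ↦ 2  ≥
ψ = 0, χ = 2 ↦ 2  ≥
ψ = 1, χ = 0 ↦ 0  <
ψ = 1, χ = 1 ↦ 0  <
ψ = 1, χ = 2 ↦ 0  <
ψ = 2, χ = 0 ↦ 0  <
ψ = 2, χ = 1 ↦ 0  <
ψ = 2, χ = 2 ↦ 0  <
So 2 of the 9 assignments meet the threshold.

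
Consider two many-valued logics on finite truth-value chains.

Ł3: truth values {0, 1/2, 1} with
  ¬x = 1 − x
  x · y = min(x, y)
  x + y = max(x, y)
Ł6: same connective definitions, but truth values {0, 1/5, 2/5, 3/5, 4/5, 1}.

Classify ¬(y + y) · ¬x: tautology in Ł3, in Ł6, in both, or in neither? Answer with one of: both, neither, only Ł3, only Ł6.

In Ł3: at x = 0, y = 1/2 the value is 1/2 — not a tautology.
In Ł6: at x = 0, y = 1/5 the value is 4/5 — not a tautology.

neither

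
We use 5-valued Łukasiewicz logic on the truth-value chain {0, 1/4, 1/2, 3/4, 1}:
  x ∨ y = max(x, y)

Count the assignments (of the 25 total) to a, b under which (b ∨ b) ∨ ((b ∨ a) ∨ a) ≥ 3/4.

value 1: 9 assignments (counts)
value 3/4: 7 assignments (counts)
value 1/2: 5 assignments
value 1/4: 3 assignments
value 0: 1 assignment
So 16 of the 25 assignments meet the threshold.

16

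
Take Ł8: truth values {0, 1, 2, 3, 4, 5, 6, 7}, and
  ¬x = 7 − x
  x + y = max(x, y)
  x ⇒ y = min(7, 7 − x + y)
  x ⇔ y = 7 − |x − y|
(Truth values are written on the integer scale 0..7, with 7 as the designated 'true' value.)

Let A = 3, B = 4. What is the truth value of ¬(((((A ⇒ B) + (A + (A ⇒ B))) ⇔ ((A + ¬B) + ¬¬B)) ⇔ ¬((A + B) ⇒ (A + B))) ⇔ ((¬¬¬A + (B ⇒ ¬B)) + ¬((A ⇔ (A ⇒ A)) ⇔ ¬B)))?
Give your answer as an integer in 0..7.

A ⇒ B = 3 ⇒ 4 = 7
A ⇒ B = 3 ⇒ 4 = 7
A + (A ⇒ B) = 3 + 7 = 7
(A ⇒ B) + (A + (A ⇒ B)) = 7 + 7 = 7
¬B = ¬4 = 3
A + ¬B = 3 + 3 = 3
¬B = ¬4 = 3
¬¬B = ¬3 = 4
(A + ¬B) + ¬¬B = 3 + 4 = 4
((A ⇒ B) + (A + (A ⇒ B))) ⇔ ((A + ¬B) + ¬¬B) = 7 ⇔ 4 = 4
A + B = 3 + 4 = 4
A + B = 3 + 4 = 4
(A + B) ⇒ (A + B) = 4 ⇒ 4 = 7
¬((A + B) ⇒ (A + B)) = ¬7 = 0
(((A ⇒ B) + (A + (A ⇒ B))) ⇔ ((A + ¬B) + ¬¬B)) ⇔ ¬((A + B) ⇒ (A + B)) = 4 ⇔ 0 = 3
¬A = ¬3 = 4
¬¬A = ¬4 = 3
¬¬¬A = ¬3 = 4
¬B = ¬4 = 3
B ⇒ ¬B = 4 ⇒ 3 = 6
¬¬¬A + (B ⇒ ¬B) = 4 + 6 = 6
A ⇒ A = 3 ⇒ 3 = 7
A ⇔ (A ⇒ A) = 3 ⇔ 7 = 3
¬B = ¬4 = 3
(A ⇔ (A ⇒ A)) ⇔ ¬B = 3 ⇔ 3 = 7
¬((A ⇔ (A ⇒ A)) ⇔ ¬B) = ¬7 = 0
(¬¬¬A + (B ⇒ ¬B)) + ¬((A ⇔ (A ⇒ A)) ⇔ ¬B) = 6 + 0 = 6
((((A ⇒ B) + (A + (A ⇒ B))) ⇔ ((A + ¬B) + ¬¬B)) ⇔ ¬((A + B) ⇒ (A + B))) ⇔ ((¬¬¬A + (B ⇒ ¬B)) + ¬((A ⇔ (A ⇒ A)) ⇔ ¬B)) = 3 ⇔ 6 = 4
¬(((((A ⇒ B) + (A + (A ⇒ B))) ⇔ ((A + ¬B) + ¬¬B)) ⇔ ¬((A + B) ⇒ (A + B))) ⇔ ((¬¬¬A + (B ⇒ ¬B)) + ¬((A ⇔ (A ⇒ A)) ⇔ ¬B))) = ¬4 = 3

3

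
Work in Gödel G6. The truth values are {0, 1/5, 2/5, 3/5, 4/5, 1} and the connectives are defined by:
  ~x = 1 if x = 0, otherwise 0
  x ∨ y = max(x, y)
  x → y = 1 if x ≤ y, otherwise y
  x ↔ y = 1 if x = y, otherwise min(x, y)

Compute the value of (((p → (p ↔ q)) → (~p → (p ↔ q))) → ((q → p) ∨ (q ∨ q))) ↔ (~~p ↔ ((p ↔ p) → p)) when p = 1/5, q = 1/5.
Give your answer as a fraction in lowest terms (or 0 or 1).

1/5

p ↔ q = 1/5 ↔ 1/5 = 1
p → (p ↔ q) = 1/5 → 1 = 1
~p = ~1/5 = 0
p ↔ q = 1/5 ↔ 1/5 = 1
~p → (p ↔ q) = 0 → 1 = 1
(p → (p ↔ q)) → (~p → (p ↔ q)) = 1 → 1 = 1
q → p = 1/5 → 1/5 = 1
q ∨ q = 1/5 ∨ 1/5 = 1/5
(q → p) ∨ (q ∨ q) = 1 ∨ 1/5 = 1
((p → (p ↔ q)) → (~p → (p ↔ q))) → ((q → p) ∨ (q ∨ q)) = 1 → 1 = 1
~p = ~1/5 = 0
~~p = ~0 = 1
p ↔ p = 1/5 ↔ 1/5 = 1
(p ↔ p) → p = 1 → 1/5 = 1/5
~~p ↔ ((p ↔ p) → p) = 1 ↔ 1/5 = 1/5
(((p → (p ↔ q)) → (~p → (p ↔ q))) → ((q → p) ∨ (q ∨ q))) ↔ (~~p ↔ ((p ↔ p) → p)) = 1 ↔ 1/5 = 1/5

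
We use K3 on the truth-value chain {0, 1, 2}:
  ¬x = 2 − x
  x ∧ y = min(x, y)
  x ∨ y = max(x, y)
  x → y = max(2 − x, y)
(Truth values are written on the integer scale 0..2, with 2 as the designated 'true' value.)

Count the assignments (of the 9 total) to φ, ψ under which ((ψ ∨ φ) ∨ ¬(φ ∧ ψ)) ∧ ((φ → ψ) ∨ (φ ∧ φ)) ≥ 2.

φ = 0, ψ = 0 ↦ 2  ≥
φ = 0, ψ = 1 ↦ 2  ≥
φ = 0, ψ = 2 ↦ 2  ≥
φ = 1, ψ = 0 ↦ 1  <
φ = 1, ψ = 1 ↦ 1  <
φ = 1, ψ = 2 ↦ 2  ≥
φ = 2, ψ = 0 ↦ 2  ≥
φ = 2, ψ = 1 ↦ 2  ≥
φ = 2, ψ = 2 ↦ 2  ≥
So 7 of the 9 assignments meet the threshold.

7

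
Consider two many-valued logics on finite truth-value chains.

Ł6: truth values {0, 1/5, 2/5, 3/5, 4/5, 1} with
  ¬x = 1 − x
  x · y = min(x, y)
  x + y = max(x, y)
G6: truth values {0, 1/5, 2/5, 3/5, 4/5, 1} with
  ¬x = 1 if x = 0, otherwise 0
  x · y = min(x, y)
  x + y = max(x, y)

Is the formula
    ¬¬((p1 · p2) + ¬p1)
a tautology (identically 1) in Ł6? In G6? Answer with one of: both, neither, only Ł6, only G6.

In Ł6: at p1 = 1/5, p2 = 0 the value is 4/5 — not a tautology.
In G6: at p1 = 1/5, p2 = 0 the value is 0 — not a tautology.

neither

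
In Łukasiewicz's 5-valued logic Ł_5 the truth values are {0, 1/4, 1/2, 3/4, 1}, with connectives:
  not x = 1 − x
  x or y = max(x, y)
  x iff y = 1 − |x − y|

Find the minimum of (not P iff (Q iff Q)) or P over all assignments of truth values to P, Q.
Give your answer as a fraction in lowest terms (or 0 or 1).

1/2

Take P = 1/2, Q = 0:
not P = not 1/2 = 1/2
Q iff Q = 0 iff 0 = 1
not P iff (Q iff Q) = 1/2 iff 1 = 1/2
(not P iff (Q iff Q)) or P = 1/2 or 1/2 = 1/2
No assignment yields a value below 1/2, so this is the minimum.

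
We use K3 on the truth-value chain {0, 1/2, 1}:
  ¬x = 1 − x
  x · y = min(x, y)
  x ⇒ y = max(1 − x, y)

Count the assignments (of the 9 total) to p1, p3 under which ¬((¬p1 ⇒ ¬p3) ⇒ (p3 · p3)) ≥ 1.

p1 = 0, p3 = 0 ↦ 1  ≥
p1 = 0, p3 = 1/2 ↦ 1/2  <
p1 = 0, p3 = 1 ↦ 0  <
p1 = 1/2, p3 = 0 ↦ 1  ≥
p1 = 1/2, p3 = 1/2 ↦ 1/2  <
p1 = 1/2, p3 = 1 ↦ 0  <
p1 = 1, p3 = 0 ↦ 1  ≥
p1 = 1, p3 = 1/2 ↦ 1/2  <
p1 = 1, p3 = 1 ↦ 0  <
So 3 of the 9 assignments meet the threshold.

3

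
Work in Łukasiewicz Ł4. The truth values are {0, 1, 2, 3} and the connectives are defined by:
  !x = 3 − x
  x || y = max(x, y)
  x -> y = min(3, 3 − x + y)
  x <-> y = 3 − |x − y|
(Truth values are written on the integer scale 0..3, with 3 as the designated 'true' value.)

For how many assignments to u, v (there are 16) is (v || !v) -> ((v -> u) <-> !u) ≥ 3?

4

u = 0, v = 0 ↦ 3  ≥
u = 0, v = 1 ↦ 3  ≥
u = 0, v = 2 ↦ 2  <
u = 0, v = 3 ↦ 0  <
u = 1, v = 0 ↦ 2  <
u = 1, v = 1 ↦ 3  ≥
u = 1, v = 2 ↦ 3  ≥
u = 1, v = 3 ↦ 2  <
u = 2, v = 0 ↦ 1  <
u = 2, v = 1 ↦ 2  <
u = 2, v = 2 ↦ 2  <
u = 2, v = 3 ↦ 2  <
u = 3, v = 0 ↦ 0  <
u = 3, v = 1 ↦ 1  <
u = 3, v = 2 ↦ 1  <
u = 3, v = 3 ↦ 0  <
So 4 of the 16 assignments meet the threshold.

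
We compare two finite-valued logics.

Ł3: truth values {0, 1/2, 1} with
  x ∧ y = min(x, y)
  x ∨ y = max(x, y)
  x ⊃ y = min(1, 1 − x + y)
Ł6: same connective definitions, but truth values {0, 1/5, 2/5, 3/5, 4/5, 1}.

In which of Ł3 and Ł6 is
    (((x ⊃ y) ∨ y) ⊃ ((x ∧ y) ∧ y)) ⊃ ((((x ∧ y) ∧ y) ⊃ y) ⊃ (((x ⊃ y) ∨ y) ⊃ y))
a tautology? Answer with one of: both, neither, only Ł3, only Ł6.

both

In Ł3: every assignment gives 1 — tautology.
In Ł6: every assignment gives 1 — tautology.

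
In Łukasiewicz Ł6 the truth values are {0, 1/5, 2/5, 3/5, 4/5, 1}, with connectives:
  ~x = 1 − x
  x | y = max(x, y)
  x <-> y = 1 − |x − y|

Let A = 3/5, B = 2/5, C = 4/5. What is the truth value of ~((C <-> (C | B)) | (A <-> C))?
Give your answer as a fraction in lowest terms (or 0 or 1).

0

C | B = 4/5 | 2/5 = 4/5
C <-> (C | B) = 4/5 <-> 4/5 = 1
A <-> C = 3/5 <-> 4/5 = 4/5
(C <-> (C | B)) | (A <-> C) = 1 | 4/5 = 1
~((C <-> (C | B)) | (A <-> C)) = ~1 = 0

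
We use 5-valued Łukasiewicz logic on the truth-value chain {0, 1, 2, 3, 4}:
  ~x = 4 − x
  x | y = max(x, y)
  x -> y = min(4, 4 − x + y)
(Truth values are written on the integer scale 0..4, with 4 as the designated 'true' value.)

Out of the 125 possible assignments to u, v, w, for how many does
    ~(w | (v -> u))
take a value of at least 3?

6

value 4: 1 assignment (counts)
value 3: 5 assignments (counts)
value 2: 12 assignments
value 1: 22 assignments
value 0: 85 assignments
So 6 of the 125 assignments meet the threshold.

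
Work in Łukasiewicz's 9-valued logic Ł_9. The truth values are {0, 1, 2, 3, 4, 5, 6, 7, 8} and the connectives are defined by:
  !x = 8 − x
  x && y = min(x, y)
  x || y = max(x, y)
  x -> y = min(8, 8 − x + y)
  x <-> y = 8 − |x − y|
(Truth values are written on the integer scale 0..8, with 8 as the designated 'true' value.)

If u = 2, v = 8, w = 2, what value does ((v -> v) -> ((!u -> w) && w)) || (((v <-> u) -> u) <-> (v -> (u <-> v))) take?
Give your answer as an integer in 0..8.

2

v -> v = 8 -> 8 = 8
!u = !2 = 6
!u -> w = 6 -> 2 = 4
(!u -> w) && w = 4 && 2 = 2
(v -> v) -> ((!u -> w) && w) = 8 -> 2 = 2
v <-> u = 8 <-> 2 = 2
(v <-> u) -> u = 2 -> 2 = 8
u <-> v = 2 <-> 8 = 2
v -> (u <-> v) = 8 -> 2 = 2
((v <-> u) -> u) <-> (v -> (u <-> v)) = 8 <-> 2 = 2
((v -> v) -> ((!u -> w) && w)) || (((v <-> u) -> u) <-> (v -> (u <-> v))) = 2 || 2 = 2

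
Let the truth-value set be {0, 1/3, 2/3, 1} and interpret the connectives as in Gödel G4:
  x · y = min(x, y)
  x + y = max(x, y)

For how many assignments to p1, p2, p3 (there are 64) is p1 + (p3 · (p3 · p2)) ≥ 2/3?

40

value 1: 19 assignments (counts)
value 2/3: 21 assignments (counts)
value 1/3: 17 assignments
value 0: 7 assignments
So 40 of the 64 assignments meet the threshold.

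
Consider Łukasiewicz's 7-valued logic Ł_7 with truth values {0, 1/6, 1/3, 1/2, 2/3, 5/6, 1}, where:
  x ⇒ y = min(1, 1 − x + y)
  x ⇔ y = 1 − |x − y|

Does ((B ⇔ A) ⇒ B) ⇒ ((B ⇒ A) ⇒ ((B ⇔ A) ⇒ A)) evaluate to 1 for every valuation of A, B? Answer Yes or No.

Yes

At A = 1/6, B = 1/6, for instance:
B ⇔ A = 1/6 ⇔ 1/6 = 1
(B ⇔ A) ⇒ B = 1 ⇒ 1/6 = 1/6
B ⇒ A = 1/6 ⇒ 1/6 = 1
(B ⇔ A) ⇒ A = 1 ⇒ 1/6 = 1/6
(B ⇒ A) ⇒ ((B ⇔ A) ⇒ A) = 1 ⇒ 1/6 = 1/6
((B ⇔ A) ⇒ B) ⇒ ((B ⇒ A) ⇒ ((B ⇔ A) ⇒ A)) = 1/6 ⇒ 1/6 = 1
and checking the remaining 48 assignments likewise gives ≥ 1 in every case.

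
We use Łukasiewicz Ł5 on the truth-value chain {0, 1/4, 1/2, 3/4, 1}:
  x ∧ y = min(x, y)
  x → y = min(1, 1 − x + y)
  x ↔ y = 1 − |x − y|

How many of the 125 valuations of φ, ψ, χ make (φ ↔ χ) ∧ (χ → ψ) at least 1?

15

value 1: 15 assignments (counts)
value 3/4: 35 assignments
value 1/2: 35 assignments
value 1/4: 26 assignments
value 0: 14 assignments
So 15 of the 125 assignments meet the threshold.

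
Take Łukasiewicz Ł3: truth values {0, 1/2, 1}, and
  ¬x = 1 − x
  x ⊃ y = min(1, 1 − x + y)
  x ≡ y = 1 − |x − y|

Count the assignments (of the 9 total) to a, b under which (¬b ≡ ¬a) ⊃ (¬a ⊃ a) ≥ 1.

a = 0, b = 0 ↦ 0  <
a = 0, b = 1/2 ↦ 1/2  <
a = 0, b = 1 ↦ 1  ≥
a = 1/2, b = 0 ↦ 1  ≥
a = 1/2, b = 1/2 ↦ 1  ≥
a = 1/2, b = 1 ↦ 1  ≥
a = 1, b = 0 ↦ 1  ≥
a = 1, b = 1/2 ↦ 1  ≥
a = 1, b = 1 ↦ 1  ≥
So 7 of the 9 assignments meet the threshold.

7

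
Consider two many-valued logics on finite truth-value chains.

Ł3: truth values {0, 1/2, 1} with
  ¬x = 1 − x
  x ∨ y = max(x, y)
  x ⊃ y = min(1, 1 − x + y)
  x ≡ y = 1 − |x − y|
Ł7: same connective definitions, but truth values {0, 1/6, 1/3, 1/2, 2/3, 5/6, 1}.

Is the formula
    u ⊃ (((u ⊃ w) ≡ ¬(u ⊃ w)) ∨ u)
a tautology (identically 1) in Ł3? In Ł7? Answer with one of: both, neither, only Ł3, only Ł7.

In Ł3: every assignment gives 1 — tautology.
In Ł7: every assignment gives 1 — tautology.

both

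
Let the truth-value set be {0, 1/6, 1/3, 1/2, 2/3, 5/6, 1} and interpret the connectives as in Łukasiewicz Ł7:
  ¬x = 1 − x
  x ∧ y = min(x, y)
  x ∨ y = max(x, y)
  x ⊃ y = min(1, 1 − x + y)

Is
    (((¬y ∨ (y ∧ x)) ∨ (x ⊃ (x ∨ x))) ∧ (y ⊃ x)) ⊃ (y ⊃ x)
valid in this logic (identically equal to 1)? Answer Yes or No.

At x = 1/2, y = 5/6, for instance:
¬y = ¬5/6 = 1/6
y ∧ x = 5/6 ∧ 1/2 = 1/2
¬y ∨ (y ∧ x) = 1/6 ∨ 1/2 = 1/2
x ∨ x = 1/2 ∨ 1/2 = 1/2
x ⊃ (x ∨ x) = 1/2 ⊃ 1/2 = 1
(¬y ∨ (y ∧ x)) ∨ (x ⊃ (x ∨ x)) = 1/2 ∨ 1 = 1
y ⊃ x = 5/6 ⊃ 1/2 = 2/3
((¬y ∨ (y ∧ x)) ∨ (x ⊃ (x ∨ x))) ∧ (y ⊃ x) = 1 ∧ 2/3 = 2/3
(((¬y ∨ (y ∧ x)) ∨ (x ⊃ (x ∨ x))) ∧ (y ⊃ x)) ⊃ (y ⊃ x) = 2/3 ⊃ 2/3 = 1
and checking the remaining 48 assignments likewise gives ≥ 1 in every case.

Yes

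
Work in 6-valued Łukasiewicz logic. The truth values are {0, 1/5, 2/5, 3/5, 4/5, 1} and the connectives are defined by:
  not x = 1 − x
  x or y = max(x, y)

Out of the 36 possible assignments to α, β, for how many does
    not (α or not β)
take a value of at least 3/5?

value 1: 1 assignment (counts)
value 4/5: 3 assignments (counts)
value 3/5: 5 assignments (counts)
value 2/5: 7 assignments
value 1/5: 9 assignments
value 0: 11 assignments
So 9 of the 36 assignments meet the threshold.

9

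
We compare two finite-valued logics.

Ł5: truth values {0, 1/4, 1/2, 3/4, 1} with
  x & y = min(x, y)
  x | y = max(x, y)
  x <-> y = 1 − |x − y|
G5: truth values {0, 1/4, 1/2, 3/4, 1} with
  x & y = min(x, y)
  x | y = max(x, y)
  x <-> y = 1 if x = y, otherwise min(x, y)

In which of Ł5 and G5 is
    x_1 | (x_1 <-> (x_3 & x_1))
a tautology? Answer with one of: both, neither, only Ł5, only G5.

In Ł5: at x_1 = 1/4, x_3 = 0 the value is 3/4 — not a tautology.
In G5: at x_1 = 1/4, x_3 = 0 the value is 1/4 — not a tautology.

neither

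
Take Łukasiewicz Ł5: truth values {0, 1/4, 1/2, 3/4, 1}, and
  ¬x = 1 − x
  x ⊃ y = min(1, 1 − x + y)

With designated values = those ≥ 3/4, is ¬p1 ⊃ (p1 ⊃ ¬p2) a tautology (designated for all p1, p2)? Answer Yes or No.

Yes

At p1 = 3/4, p2 = 1/4, for instance:
¬p1 = ¬3/4 = 1/4
¬p2 = ¬1/4 = 3/4
p1 ⊃ ¬p2 = 3/4 ⊃ 3/4 = 1
¬p1 ⊃ (p1 ⊃ ¬p2) = 1/4 ⊃ 1 = 1
and checking the remaining 24 assignments likewise gives ≥ 3/4 in every case.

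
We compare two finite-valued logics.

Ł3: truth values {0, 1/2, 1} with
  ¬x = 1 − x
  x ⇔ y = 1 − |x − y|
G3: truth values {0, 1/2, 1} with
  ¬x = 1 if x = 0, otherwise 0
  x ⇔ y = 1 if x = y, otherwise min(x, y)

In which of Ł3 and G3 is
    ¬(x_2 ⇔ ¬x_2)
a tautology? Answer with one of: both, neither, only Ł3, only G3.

In Ł3: at x_2 = 1/2 the value is 0 — not a tautology.
In G3: every assignment gives 1 — tautology.

only G3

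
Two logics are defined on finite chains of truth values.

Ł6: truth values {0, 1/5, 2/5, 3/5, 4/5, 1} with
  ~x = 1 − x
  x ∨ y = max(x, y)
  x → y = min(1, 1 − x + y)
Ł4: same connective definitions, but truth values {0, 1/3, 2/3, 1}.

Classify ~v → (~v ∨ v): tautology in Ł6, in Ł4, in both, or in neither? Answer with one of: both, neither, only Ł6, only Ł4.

In Ł6: every assignment gives 1 — tautology.
In Ł4: every assignment gives 1 — tautology.

both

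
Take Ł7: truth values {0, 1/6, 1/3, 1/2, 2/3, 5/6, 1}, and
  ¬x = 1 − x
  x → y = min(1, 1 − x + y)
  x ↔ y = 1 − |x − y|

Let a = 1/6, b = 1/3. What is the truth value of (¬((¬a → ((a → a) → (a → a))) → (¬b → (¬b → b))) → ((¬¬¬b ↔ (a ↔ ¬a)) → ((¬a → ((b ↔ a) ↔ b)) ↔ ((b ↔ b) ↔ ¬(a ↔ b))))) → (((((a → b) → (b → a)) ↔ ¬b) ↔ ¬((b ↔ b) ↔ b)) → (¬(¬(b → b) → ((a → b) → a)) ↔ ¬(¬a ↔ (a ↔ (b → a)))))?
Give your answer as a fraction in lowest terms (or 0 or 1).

2/3

¬a = ¬1/6 = 5/6
a → a = 1/6 → 1/6 = 1
a → a = 1/6 → 1/6 = 1
(a → a) → (a → a) = 1 → 1 = 1
¬a → ((a → a) → (a → a)) = 5/6 → 1 = 1
¬b = ¬1/3 = 2/3
¬b = ¬1/3 = 2/3
¬b → b = 2/3 → 1/3 = 2/3
¬b → (¬b → b) = 2/3 → 2/3 = 1
(¬a → ((a → a) → (a → a))) → (¬b → (¬b → b)) = 1 → 1 = 1
¬((¬a → ((a → a) → (a → a))) → (¬b → (¬b → b))) = ¬1 = 0
¬b = ¬1/3 = 2/3
¬¬b = ¬2/3 = 1/3
¬¬¬b = ¬1/3 = 2/3
¬a = ¬1/6 = 5/6
a ↔ ¬a = 1/6 ↔ 5/6 = 1/3
¬¬¬b ↔ (a ↔ ¬a) = 2/3 ↔ 1/3 = 2/3
¬a = ¬1/6 = 5/6
b ↔ a = 1/3 ↔ 1/6 = 5/6
(b ↔ a) ↔ b = 5/6 ↔ 1/3 = 1/2
¬a → ((b ↔ a) ↔ b) = 5/6 → 1/2 = 2/3
b ↔ b = 1/3 ↔ 1/3 = 1
a ↔ b = 1/6 ↔ 1/3 = 5/6
¬(a ↔ b) = ¬5/6 = 1/6
(b ↔ b) ↔ ¬(a ↔ b) = 1 ↔ 1/6 = 1/6
(¬a → ((b ↔ a) ↔ b)) ↔ ((b ↔ b) ↔ ¬(a ↔ b)) = 2/3 ↔ 1/6 = 1/2
(¬¬¬b ↔ (a ↔ ¬a)) → ((¬a → ((b ↔ a) ↔ b)) ↔ ((b ↔ b) ↔ ¬(a ↔ b))) = 2/3 → 1/2 = 5/6
¬((¬a → ((a → a) → (a → a))) → (¬b → (¬b → b))) → ((¬¬¬b ↔ (a ↔ ¬a)) → ((¬a → ((b ↔ a) ↔ b)) ↔ ((b ↔ b) ↔ ¬(a ↔ b)))) = 0 → 5/6 = 1
a → b = 1/6 → 1/3 = 1
b → a = 1/3 → 1/6 = 5/6
(a → b) → (b → a) = 1 → 5/6 = 5/6
¬b = ¬1/3 = 2/3
((a → b) → (b → a)) ↔ ¬b = 5/6 ↔ 2/3 = 5/6
b ↔ b = 1/3 ↔ 1/3 = 1
(b ↔ b) ↔ b = 1 ↔ 1/3 = 1/3
¬((b ↔ b) ↔ b) = ¬1/3 = 2/3
(((a → b) → (b → a)) ↔ ¬b) ↔ ¬((b ↔ b) ↔ b) = 5/6 ↔ 2/3 = 5/6
b → b = 1/3 → 1/3 = 1
¬(b → b) = ¬1 = 0
a → b = 1/6 → 1/3 = 1
(a → b) → a = 1 → 1/6 = 1/6
¬(b → b) → ((a → b) → a) = 0 → 1/6 = 1
¬(¬(b → b) → ((a → b) → a)) = ¬1 = 0
¬a = ¬1/6 = 5/6
b → a = 1/3 → 1/6 = 5/6
a ↔ (b → a) = 1/6 ↔ 5/6 = 1/3
¬a ↔ (a ↔ (b → a)) = 5/6 ↔ 1/3 = 1/2
¬(¬a ↔ (a ↔ (b → a))) = ¬1/2 = 1/2
¬(¬(b → b) → ((a → b) → a)) ↔ ¬(¬a ↔ (a ↔ (b → a))) = 0 ↔ 1/2 = 1/2
((((a → b) → (b → a)) ↔ ¬b) ↔ ¬((b ↔ b) ↔ b)) → (¬(¬(b → b) → ((a → b) → a)) ↔ ¬(¬a ↔ (a ↔ (b → a)))) = 5/6 → 1/2 = 2/3
(¬((¬a → ((a → a) → (a → a))) → (¬b → (¬b → b))) → ((¬¬¬b ↔ (a ↔ ¬a)) → ((¬a → ((b ↔ a) ↔ b)) ↔ ((b ↔ b) ↔ ¬(a ↔ b))))) → (((((a → b) → (b → a)) ↔ ¬b) ↔ ¬((b ↔ b) ↔ b)) → (¬(¬(b → b) → ((a → b) → a)) ↔ ¬(¬a ↔ (a ↔ (b → a))))) = 1 → 2/3 = 2/3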